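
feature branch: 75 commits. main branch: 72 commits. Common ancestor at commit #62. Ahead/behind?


Common ancestor: commit #62
feature commits after divergence: 75 - 62 = 13
main commits after divergence: 72 - 62 = 10
feature is 13 commits ahead of main
main is 10 commits ahead of feature

feature ahead: 13, main ahead: 10


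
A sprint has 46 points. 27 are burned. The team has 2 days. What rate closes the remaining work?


Formula: Required rate = Remaining points / Days left
Remaining = 46 - 27 = 19 points
Required rate = 19 / 2 = 9.5 points/day

9.5 points/day


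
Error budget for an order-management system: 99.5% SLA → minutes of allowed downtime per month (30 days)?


Formula: allowed downtime = period * (100 - SLA) / 100
Period (month (30 days)) = 43200 minutes
Unavailability fraction = (100 - 99.5) / 100
Allowed downtime = 43200 * (100 - 99.5) / 100
Allowed downtime = 216.0 minutes

216.0 minutes


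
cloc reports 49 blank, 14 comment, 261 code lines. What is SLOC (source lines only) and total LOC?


Total LOC = blank + comment + code
Total LOC = 49 + 14 + 261 = 324
SLOC (source only) = code = 261

Total LOC: 324, SLOC: 261


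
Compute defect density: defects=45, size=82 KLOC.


Defect density = defects / KLOC
Defect density = 45 / 82
Defect density = 0.549 defects/KLOC

0.549 defects/KLOC


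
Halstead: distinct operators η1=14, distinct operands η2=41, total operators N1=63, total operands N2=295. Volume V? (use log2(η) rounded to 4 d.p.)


Formula: V = N * log2(η), where N = N1 + N2 and η = η1 + η2
η = 14 + 41 = 55
N = 63 + 295 = 358
log2(55) ≈ 5.7814
V = 358 * 5.7814 = 2069.74

2069.74


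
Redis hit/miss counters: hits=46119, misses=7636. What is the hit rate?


Formula: hit rate = hits / (hits + misses) * 100
hit rate = 46119 / (46119 + 7636) * 100
hit rate = 46119 / 53755 * 100
hit rate = 85.79%

85.79%


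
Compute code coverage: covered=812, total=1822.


Coverage = covered / total * 100
Coverage = 812 / 1822 * 100
Coverage = 44.57%

44.57%


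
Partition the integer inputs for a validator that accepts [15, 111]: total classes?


Valid range: [15, 111]
Class 1: x < 15 — invalid
Class 2: 15 ≤ x ≤ 111 — valid
Class 3: x > 111 — invalid
Total equivalence classes: 3

3 equivalence classes


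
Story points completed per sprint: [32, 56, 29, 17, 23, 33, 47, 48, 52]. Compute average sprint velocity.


Formula: Avg velocity = Total points / Number of sprints
Points: [32, 56, 29, 17, 23, 33, 47, 48, 52]
Sum = 32 + 56 + 29 + 17 + 23 + 33 + 47 + 48 + 52 = 337
Avg velocity = 337 / 9 = 37.44 points/sprint

37.44 points/sprint


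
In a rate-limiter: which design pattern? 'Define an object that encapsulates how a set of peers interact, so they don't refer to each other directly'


This matches the Mediator pattern

Mediator


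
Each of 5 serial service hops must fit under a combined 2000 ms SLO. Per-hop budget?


Formula: per_stage = total_budget / stages
per_stage = 2000 / 5
per_stage = 400.0 ms

400.0 ms


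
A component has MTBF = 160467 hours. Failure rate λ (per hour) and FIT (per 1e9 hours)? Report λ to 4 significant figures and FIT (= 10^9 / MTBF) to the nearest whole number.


Formula: λ = 1 / MTBF; FIT = λ × 1e9 = 1e9 / MTBF
λ = 1 / 160467 ≈ 6.232e-06 failures/hour
FIT = 1e9 / 160467 ≈ 6232 failures per 1e9 hours (nearest whole number)

λ = 6.232e-06 /h, FIT = 6232


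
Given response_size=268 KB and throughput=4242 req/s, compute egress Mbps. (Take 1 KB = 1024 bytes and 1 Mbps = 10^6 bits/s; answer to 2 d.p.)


Formula: Mbps = payload_bytes * RPS * 8 / 1e6
Payload per request = 268 KB = 268 * 1024 = 274432 bytes
Total bytes/sec = 274432 * 4242 = 1164140544
Total bits/sec = 1164140544 * 8 = 9313124352
Mbps = 9313124352 / 1e6 = 9313.12

9313.12 Mbps


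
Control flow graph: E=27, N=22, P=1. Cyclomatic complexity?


Formula: V(G) = E - N + 2P
V(G) = 27 - 22 + 2*1
V(G) = 5 + 2
V(G) = 7

7


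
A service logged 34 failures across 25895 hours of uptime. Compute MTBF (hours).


Formula: MTBF = Total operating time / Number of failures
MTBF = 25895 / 34
MTBF = 761.62 hours

761.62 hours


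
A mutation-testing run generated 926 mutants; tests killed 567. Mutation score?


Mutation score = killed / total * 100
Mutation score = 567 / 926 * 100
Mutation score = 61.23%

61.23%


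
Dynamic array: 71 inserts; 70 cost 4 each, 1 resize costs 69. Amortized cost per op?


Formula: Amortized cost = Total cost / Operations
Total cost = (70 * 4) + (1 * 69)
Total cost = 280 + 69 = 349
Amortized = 349 / 71 = 4.9155

4.9155


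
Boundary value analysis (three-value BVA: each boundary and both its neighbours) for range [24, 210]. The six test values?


Range: [24, 210]
Boundaries: just below min, min, min+1, max-1, max, just above max
Values: [23, 24, 25, 209, 210, 211]

[23, 24, 25, 209, 210, 211]


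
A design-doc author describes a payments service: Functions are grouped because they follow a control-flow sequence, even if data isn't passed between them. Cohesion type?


Reasoning: Grouped by order of execution within a routine, not by data flow
Type: Procedural cohesion

Procedural cohesion


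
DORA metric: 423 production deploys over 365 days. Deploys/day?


Formula: deployments per day = releases / days
= 423 / 365
= 1.159 deploys/day
(equivalently, 8.11 deploys/week)

1.159 deploys/day


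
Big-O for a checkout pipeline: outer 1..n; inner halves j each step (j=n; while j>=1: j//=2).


Reasoning: n times log n
Complexity: O(n log n)

O(n log n)


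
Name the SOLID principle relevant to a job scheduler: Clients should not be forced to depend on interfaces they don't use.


This describes the Interface Segregation Principle (ISP)

Interface Segregation Principle (ISP)


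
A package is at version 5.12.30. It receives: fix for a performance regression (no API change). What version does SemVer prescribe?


Current: 5.12.30
Change category: 'fix for a performance regression (no API change)' → patch bump
SemVer rule: patch bump → increment PATCH (MAJOR and MINOR unchanged)
New: 5.12.31

5.12.31


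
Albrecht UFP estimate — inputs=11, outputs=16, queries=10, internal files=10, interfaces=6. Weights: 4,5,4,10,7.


UFP = EI*4 + EO*5 + EQ*4 + ILF*10 + EIF*7
UFP = 11*4 + 16*5 + 10*4 + 10*10 + 6*7
UFP = 44 + 80 + 40 + 100 + 42
UFP = 306

306


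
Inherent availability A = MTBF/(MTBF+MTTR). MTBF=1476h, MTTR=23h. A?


Availability = MTBF / (MTBF + MTTR)
Availability = 1476 / (1476 + 23)
Availability = 1476 / 1499
Availability = 98.4656%

98.4656%


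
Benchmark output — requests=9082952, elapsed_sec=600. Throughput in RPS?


Formula: throughput = requests / seconds
throughput = 9082952 / 600
throughput = 15138.25 requests/second

15138.25 requests/second


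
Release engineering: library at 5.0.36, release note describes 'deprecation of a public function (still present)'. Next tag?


Current: 5.0.36
Change category: 'deprecation of a public function (still present)' → minor bump
SemVer rule: minor bump → increment MINOR, reset PATCH to 0 (MAJOR unchanged)
New: 5.1.0

5.1.0


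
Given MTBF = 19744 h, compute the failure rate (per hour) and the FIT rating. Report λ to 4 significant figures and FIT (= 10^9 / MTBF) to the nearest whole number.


Formula: λ = 1 / MTBF; FIT = λ × 1e9 = 1e9 / MTBF
λ = 1 / 19744 ≈ 5.065e-05 failures/hour
FIT = 1e9 / 19744 ≈ 50648 failures per 1e9 hours (nearest whole number)

λ = 5.065e-05 /h, FIT = 50648


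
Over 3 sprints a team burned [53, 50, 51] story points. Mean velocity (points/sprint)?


Formula: Avg velocity = Total points / Number of sprints
Points: [53, 50, 51]
Sum = 53 + 50 + 51 = 154
Avg velocity = 154 / 3 = 51.33 points/sprint

51.33 points/sprint


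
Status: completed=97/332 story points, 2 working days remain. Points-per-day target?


Formula: Required rate = Remaining points / Days left
Remaining = 332 - 97 = 235 points
Required rate = 235 / 2 = 117.5 points/day

117.5 points/day


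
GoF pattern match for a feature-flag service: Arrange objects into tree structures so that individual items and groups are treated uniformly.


This matches the Composite pattern

Composite


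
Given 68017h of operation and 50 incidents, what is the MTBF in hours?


Formula: MTBF = Total operating time / Number of failures
MTBF = 68017 / 50
MTBF = 1360.34 hours

1360.34 hours


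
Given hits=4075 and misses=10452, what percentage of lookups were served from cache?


Formula: hit rate = hits / (hits + misses) * 100
hit rate = 4075 / (4075 + 10452) * 100
hit rate = 4075 / 14527 * 100
hit rate = 28.05%

28.05%


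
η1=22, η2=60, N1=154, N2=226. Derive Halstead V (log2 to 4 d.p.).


Formula: V = N * log2(η), where N = N1 + N2 and η = η1 + η2
η = 22 + 60 = 82
N = 154 + 226 = 380
log2(82) ≈ 6.3576
V = 380 * 6.3576 = 2415.89

2415.89


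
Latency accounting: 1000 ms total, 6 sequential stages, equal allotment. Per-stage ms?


Formula: per_stage = total_budget / stages
per_stage = 1000 / 6
per_stage = 166.67 ms

166.67 ms


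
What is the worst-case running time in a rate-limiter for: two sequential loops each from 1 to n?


Reasoning: sequential dominates: O(n) + O(n) = O(n)
Complexity: O(n)

O(n)


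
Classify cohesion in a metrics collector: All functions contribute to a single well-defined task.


Reasoning: Best: single purpose
Type: Functional cohesion

Functional cohesion


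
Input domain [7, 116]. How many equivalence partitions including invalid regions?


Valid range: [7, 116]
Class 1: x < 7 — invalid
Class 2: 7 ≤ x ≤ 116 — valid
Class 3: x > 116 — invalid
Total equivalence classes: 3

3 equivalence classes


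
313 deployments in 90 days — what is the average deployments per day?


Formula: deployments per day = releases / days
= 313 / 90
= 3.478 deploys/day
(equivalently, 24.34 deploys/week)

3.478 deploys/day


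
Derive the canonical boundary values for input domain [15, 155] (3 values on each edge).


Range: [15, 155]
Boundaries: just below min, min, min+1, max-1, max, just above max
Values: [14, 15, 16, 154, 155, 156]

[14, 15, 16, 154, 155, 156]


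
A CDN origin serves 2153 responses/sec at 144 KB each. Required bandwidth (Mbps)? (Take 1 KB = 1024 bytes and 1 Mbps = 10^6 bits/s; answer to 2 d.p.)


Formula: Mbps = payload_bytes * RPS * 8 / 1e6
Payload per request = 144 KB = 144 * 1024 = 147456 bytes
Total bytes/sec = 147456 * 2153 = 317472768
Total bits/sec = 317472768 * 8 = 2539782144
Mbps = 2539782144 / 1e6 = 2539.78

2539.78 Mbps


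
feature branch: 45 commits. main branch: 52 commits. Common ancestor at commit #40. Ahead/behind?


Common ancestor: commit #40
feature commits after divergence: 45 - 40 = 5
main commits after divergence: 52 - 40 = 12
feature is 5 commits ahead of main
main is 12 commits ahead of feature

feature ahead: 5, main ahead: 12


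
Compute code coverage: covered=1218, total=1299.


Coverage = covered / total * 100
Coverage = 1218 / 1299 * 100
Coverage = 93.76%

93.76%


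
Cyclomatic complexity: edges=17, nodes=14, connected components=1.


Formula: V(G) = E - N + 2P
V(G) = 17 - 14 + 2*1
V(G) = 3 + 2
V(G) = 5

5


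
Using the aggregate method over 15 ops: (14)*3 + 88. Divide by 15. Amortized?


Formula: Amortized cost = Total cost / Operations
Total cost = (14 * 3) + (1 * 88)
Total cost = 42 + 88 = 130
Amortized = 130 / 15 = 8.6667

8.6667


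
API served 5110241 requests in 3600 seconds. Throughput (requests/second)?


Formula: throughput = requests / seconds
throughput = 5110241 / 3600
throughput = 1419.51 requests/second

1419.51 requests/second


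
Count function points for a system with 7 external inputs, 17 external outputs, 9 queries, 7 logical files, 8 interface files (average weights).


UFP = EI*4 + EO*5 + EQ*4 + ILF*10 + EIF*7
UFP = 7*4 + 17*5 + 9*4 + 7*10 + 8*7
UFP = 28 + 85 + 36 + 70 + 56
UFP = 275

275


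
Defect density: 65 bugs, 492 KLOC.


Defect density = defects / KLOC
Defect density = 65 / 492
Defect density = 0.132 defects/KLOC

0.132 defects/KLOC


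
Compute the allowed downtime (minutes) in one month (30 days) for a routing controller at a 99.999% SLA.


Formula: allowed downtime = period * (100 - SLA) / 100
Period (month (30 days)) = 43200 minutes
Unavailability fraction = (100 - 99.999) / 100
Allowed downtime = 43200 * (100 - 99.999) / 100
Allowed downtime = 0.432 minutes

0.432 minutes


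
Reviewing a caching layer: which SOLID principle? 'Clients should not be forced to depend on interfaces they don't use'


This describes the Interface Segregation Principle (ISP)

Interface Segregation Principle (ISP)


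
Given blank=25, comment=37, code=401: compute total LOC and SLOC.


Total LOC = blank + comment + code
Total LOC = 25 + 37 + 401 = 463
SLOC (source only) = code = 401

Total LOC: 463, SLOC: 401


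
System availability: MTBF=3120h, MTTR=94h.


Availability = MTBF / (MTBF + MTTR)
Availability = 3120 / (3120 + 94)
Availability = 3120 / 3214
Availability = 97.0753%

97.0753%


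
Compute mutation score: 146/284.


Mutation score = killed / total * 100
Mutation score = 146 / 284 * 100
Mutation score = 51.41%

51.41%


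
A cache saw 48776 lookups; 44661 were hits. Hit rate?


Formula: hit rate = hits / (hits + misses) * 100
hit rate = 44661 / (44661 + 4115) * 100
hit rate = 44661 / 48776 * 100
hit rate = 91.56%

91.56%


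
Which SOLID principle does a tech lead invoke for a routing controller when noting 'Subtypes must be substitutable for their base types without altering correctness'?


This describes the Liskov Substitution Principle (LSP)

Liskov Substitution Principle (LSP)


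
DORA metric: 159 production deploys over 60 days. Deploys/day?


Formula: deployments per day = releases / days
= 159 / 60
= 2.65 deploys/day
(equivalently, 18.55 deploys/week)

2.65 deploys/day


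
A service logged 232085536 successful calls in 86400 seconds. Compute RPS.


Formula: throughput = requests / seconds
throughput = 232085536 / 86400
throughput = 2686.18 requests/second

2686.18 requests/second


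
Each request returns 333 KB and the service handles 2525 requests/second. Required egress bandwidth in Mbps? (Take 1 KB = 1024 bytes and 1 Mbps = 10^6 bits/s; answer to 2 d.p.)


Formula: Mbps = payload_bytes * RPS * 8 / 1e6
Payload per request = 333 KB = 333 * 1024 = 340992 bytes
Total bytes/sec = 340992 * 2525 = 861004800
Total bits/sec = 861004800 * 8 = 6888038400
Mbps = 6888038400 / 1e6 = 6888.04

6888.04 Mbps


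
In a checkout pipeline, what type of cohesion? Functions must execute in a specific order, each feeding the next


Reasoning: Output of one is input to next
Type: Sequential cohesion

Sequential cohesion


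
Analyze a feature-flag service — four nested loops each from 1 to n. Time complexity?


Reasoning: four levels of nesting
Complexity: O(n^4)

O(n^4)


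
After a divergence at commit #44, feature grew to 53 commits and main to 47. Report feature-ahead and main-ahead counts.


Common ancestor: commit #44
feature commits after divergence: 53 - 44 = 9
main commits after divergence: 47 - 44 = 3
feature is 9 commits ahead of main
main is 3 commits ahead of feature

feature ahead: 9, main ahead: 3


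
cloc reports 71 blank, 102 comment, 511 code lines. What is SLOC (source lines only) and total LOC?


Total LOC = blank + comment + code
Total LOC = 71 + 102 + 511 = 684
SLOC (source only) = code = 511

Total LOC: 684, SLOC: 511


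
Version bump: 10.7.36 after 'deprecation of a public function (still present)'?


Current: 10.7.36
Change category: 'deprecation of a public function (still present)' → minor bump
SemVer rule: minor bump → increment MINOR, reset PATCH to 0 (MAJOR unchanged)
New: 10.8.0

10.8.0


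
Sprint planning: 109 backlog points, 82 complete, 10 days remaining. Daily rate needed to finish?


Formula: Required rate = Remaining points / Days left
Remaining = 109 - 82 = 27 points
Required rate = 27 / 10 = 2.7 points/day

2.7 points/day


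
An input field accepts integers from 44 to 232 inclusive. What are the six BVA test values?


Range: [44, 232]
Boundaries: just below min, min, min+1, max-1, max, just above max
Values: [43, 44, 45, 231, 232, 233]

[43, 44, 45, 231, 232, 233]


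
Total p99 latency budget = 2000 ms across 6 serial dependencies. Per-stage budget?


Formula: per_stage = total_budget / stages
per_stage = 2000 / 6
per_stage = 333.33 ms

333.33 ms


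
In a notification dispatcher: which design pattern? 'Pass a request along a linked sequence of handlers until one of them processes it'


This matches the Chain of Responsibility pattern

Chain of Responsibility


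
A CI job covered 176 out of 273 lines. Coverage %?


Coverage = covered / total * 100
Coverage = 176 / 273 * 100
Coverage = 64.47%

64.47%


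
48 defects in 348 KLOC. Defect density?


Defect density = defects / KLOC
Defect density = 48 / 348
Defect density = 0.138 defects/KLOC

0.138 defects/KLOC


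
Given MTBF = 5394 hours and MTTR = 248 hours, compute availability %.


Availability = MTBF / (MTBF + MTTR)
Availability = 5394 / (5394 + 248)
Availability = 5394 / 5642
Availability = 95.6044%

95.6044%


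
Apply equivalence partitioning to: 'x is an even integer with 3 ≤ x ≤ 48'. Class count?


Constraint: even integers in [3, 48]
Class 1: x < 3 — out-of-range invalid
Class 2: x in [3,48] but odd — wrong type invalid
Class 3: x in [3,48] and even — valid
Class 4: x > 48 — out-of-range invalid
Total equivalence classes: 4

4 equivalence classes


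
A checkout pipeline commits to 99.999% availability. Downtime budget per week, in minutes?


Formula: allowed downtime = period * (100 - SLA) / 100
Period (week) = 10080 minutes
Unavailability fraction = (100 - 99.999) / 100
Allowed downtime = 10080 * (100 - 99.999) / 100
Allowed downtime = 0.1008 minutes

0.1008 minutes


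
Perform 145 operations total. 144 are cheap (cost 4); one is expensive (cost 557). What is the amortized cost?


Formula: Amortized cost = Total cost / Operations
Total cost = (144 * 4) + (1 * 557)
Total cost = 576 + 557 = 1133
Amortized = 1133 / 145 = 7.8138

7.8138


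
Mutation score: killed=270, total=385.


Mutation score = killed / total * 100
Mutation score = 270 / 385 * 100
Mutation score = 70.13%

70.13%


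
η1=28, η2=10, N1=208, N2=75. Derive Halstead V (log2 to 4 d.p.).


Formula: V = N * log2(η), where N = N1 + N2 and η = η1 + η2
η = 28 + 10 = 38
N = 208 + 75 = 283
log2(38) ≈ 5.2479
V = 283 * 5.2479 = 1485.16

1485.16


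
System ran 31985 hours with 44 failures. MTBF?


Formula: MTBF = Total operating time / Number of failures
MTBF = 31985 / 44
MTBF = 726.93 hours

726.93 hours


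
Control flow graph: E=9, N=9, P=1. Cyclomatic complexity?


Formula: V(G) = E - N + 2P
V(G) = 9 - 9 + 2*1
V(G) = 0 + 2
V(G) = 2

2


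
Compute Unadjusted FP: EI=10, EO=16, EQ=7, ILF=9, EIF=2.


UFP = EI*4 + EO*5 + EQ*4 + ILF*10 + EIF*7
UFP = 10*4 + 16*5 + 7*4 + 9*10 + 2*7
UFP = 40 + 80 + 28 + 90 + 14
UFP = 252

252


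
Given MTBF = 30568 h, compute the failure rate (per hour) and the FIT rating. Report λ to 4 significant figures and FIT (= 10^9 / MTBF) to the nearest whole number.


Formula: λ = 1 / MTBF; FIT = λ × 1e9 = 1e9 / MTBF
λ = 1 / 30568 ≈ 3.271e-05 failures/hour
FIT = 1e9 / 30568 ≈ 32714 failures per 1e9 hours (nearest whole number)

λ = 3.271e-05 /h, FIT = 32714


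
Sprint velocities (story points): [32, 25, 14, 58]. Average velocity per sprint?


Formula: Avg velocity = Total points / Number of sprints
Points: [32, 25, 14, 58]
Sum = 32 + 25 + 14 + 58 = 129
Avg velocity = 129 / 4 = 32.25 points/sprint

32.25 points/sprint


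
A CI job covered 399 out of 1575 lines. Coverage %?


Coverage = covered / total * 100
Coverage = 399 / 1575 * 100
Coverage = 25.33%

25.33%


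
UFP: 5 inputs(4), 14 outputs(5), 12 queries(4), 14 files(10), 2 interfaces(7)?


UFP = EI*4 + EO*5 + EQ*4 + ILF*10 + EIF*7
UFP = 5*4 + 14*5 + 12*4 + 14*10 + 2*7
UFP = 20 + 70 + 48 + 140 + 14
UFP = 292

292


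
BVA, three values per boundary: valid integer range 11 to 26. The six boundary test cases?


Range: [11, 26]
Boundaries: just below min, min, min+1, max-1, max, just above max
Values: [10, 11, 12, 25, 26, 27]

[10, 11, 12, 25, 26, 27]


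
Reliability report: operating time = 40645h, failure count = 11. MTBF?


Formula: MTBF = Total operating time / Number of failures
MTBF = 40645 / 11
MTBF = 3695.0 hours

3695.0 hours


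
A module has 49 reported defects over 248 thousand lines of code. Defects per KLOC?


Defect density = defects / KLOC
Defect density = 49 / 248
Defect density = 0.198 defects/KLOC

0.198 defects/KLOC


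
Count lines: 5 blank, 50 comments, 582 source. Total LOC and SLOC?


Total LOC = blank + comment + code
Total LOC = 5 + 50 + 582 = 637
SLOC (source only) = code = 582

Total LOC: 637, SLOC: 582


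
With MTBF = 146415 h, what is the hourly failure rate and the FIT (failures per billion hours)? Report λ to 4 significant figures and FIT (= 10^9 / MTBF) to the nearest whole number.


Formula: λ = 1 / MTBF; FIT = λ × 1e9 = 1e9 / MTBF
λ = 1 / 146415 ≈ 6.830e-06 failures/hour
FIT = 1e9 / 146415 ≈ 6830 failures per 1e9 hours (nearest whole number)

λ = 6.830e-06 /h, FIT = 6830


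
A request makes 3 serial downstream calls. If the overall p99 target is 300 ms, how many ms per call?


Formula: per_stage = total_budget / stages
per_stage = 300 / 3
per_stage = 100.0 ms

100.0 ms


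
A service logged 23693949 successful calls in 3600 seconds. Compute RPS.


Formula: throughput = requests / seconds
throughput = 23693949 / 3600
throughput = 6581.65 requests/second

6581.65 requests/second


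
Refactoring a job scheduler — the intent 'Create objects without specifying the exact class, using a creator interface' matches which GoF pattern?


This matches the Factory Method pattern

Factory Method


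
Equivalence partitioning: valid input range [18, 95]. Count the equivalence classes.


Valid range: [18, 95]
Class 1: x < 18 — invalid
Class 2: 18 ≤ x ≤ 95 — valid
Class 3: x > 95 — invalid
Total equivalence classes: 3

3 equivalence classes


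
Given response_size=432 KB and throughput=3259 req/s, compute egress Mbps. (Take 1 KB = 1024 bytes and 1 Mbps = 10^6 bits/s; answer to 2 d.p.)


Formula: Mbps = payload_bytes * RPS * 8 / 1e6
Payload per request = 432 KB = 432 * 1024 = 442368 bytes
Total bytes/sec = 442368 * 3259 = 1441677312
Total bits/sec = 1441677312 * 8 = 11533418496
Mbps = 11533418496 / 1e6 = 11533.42

11533.42 Mbps


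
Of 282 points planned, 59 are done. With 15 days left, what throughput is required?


Formula: Required rate = Remaining points / Days left
Remaining = 282 - 59 = 223 points
Required rate = 223 / 15 = 14.87 points/day

14.87 points/day


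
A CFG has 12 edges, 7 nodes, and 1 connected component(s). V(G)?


Formula: V(G) = E - N + 2P
V(G) = 12 - 7 + 2*1
V(G) = 5 + 2
V(G) = 7

7


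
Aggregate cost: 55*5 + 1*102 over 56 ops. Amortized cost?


Formula: Amortized cost = Total cost / Operations
Total cost = (55 * 5) + (1 * 102)
Total cost = 275 + 102 = 377
Amortized = 377 / 56 = 6.7321

6.7321


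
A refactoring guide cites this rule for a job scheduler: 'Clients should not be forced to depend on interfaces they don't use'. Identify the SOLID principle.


This describes the Interface Segregation Principle (ISP)

Interface Segregation Principle (ISP)


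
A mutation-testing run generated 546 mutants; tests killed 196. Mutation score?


Mutation score = killed / total * 100
Mutation score = 196 / 546 * 100
Mutation score = 35.9%

35.9%


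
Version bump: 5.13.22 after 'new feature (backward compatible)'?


Current: 5.13.22
Change category: 'new feature (backward compatible)' → minor bump
SemVer rule: minor bump → increment MINOR, reset PATCH to 0 (MAJOR unchanged)
New: 5.14.0

5.14.0


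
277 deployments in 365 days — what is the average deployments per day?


Formula: deployments per day = releases / days
= 277 / 365
= 0.759 deploys/day
(equivalently, 5.31 deploys/week)

0.759 deploys/day


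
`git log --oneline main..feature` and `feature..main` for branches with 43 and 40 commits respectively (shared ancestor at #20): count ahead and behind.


Common ancestor: commit #20
feature commits after divergence: 43 - 20 = 23
main commits after divergence: 40 - 20 = 20
feature is 23 commits ahead of main
main is 20 commits ahead of feature

feature ahead: 23, main ahead: 20


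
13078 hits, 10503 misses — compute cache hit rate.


Formula: hit rate = hits / (hits + misses) * 100
hit rate = 13078 / (13078 + 10503) * 100
hit rate = 13078 / 23581 * 100
hit rate = 55.46%

55.46%


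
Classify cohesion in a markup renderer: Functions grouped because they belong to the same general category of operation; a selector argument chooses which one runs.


Reasoning: Grouped by category of activity, not by data or sequence
Type: Logical cohesion

Logical cohesion


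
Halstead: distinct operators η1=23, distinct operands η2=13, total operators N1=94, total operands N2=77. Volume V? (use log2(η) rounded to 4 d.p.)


Formula: V = N * log2(η), where N = N1 + N2 and η = η1 + η2
η = 23 + 13 = 36
N = 94 + 77 = 171
log2(36) ≈ 5.1699
V = 171 * 5.1699 = 884.05

884.05


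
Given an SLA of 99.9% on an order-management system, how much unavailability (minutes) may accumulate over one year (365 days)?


Formula: allowed downtime = period * (100 - SLA) / 100
Period (year (365 days)) = 525600 minutes
Unavailability fraction = (100 - 99.9) / 100
Allowed downtime = 525600 * (100 - 99.9) / 100
Allowed downtime = 525.6 minutes

525.6 minutes


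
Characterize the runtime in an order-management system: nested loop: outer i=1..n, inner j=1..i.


Reasoning: triangle: n(n+1)/2 ~ n^2/2
Complexity: O(n^2)

O(n^2)


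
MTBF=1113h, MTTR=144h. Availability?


Availability = MTBF / (MTBF + MTTR)
Availability = 1113 / (1113 + 144)
Availability = 1113 / 1257
Availability = 88.5442%

88.5442%


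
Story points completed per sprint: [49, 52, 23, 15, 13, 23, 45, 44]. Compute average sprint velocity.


Formula: Avg velocity = Total points / Number of sprints
Points: [49, 52, 23, 15, 13, 23, 45, 44]
Sum = 49 + 52 + 23 + 15 + 13 + 23 + 45 + 44 = 264
Avg velocity = 264 / 8 = 33.0 points/sprint

33.0 points/sprint


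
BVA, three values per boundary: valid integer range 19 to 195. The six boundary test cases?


Range: [19, 195]
Boundaries: just below min, min, min+1, max-1, max, just above max
Values: [18, 19, 20, 194, 195, 196]

[18, 19, 20, 194, 195, 196]


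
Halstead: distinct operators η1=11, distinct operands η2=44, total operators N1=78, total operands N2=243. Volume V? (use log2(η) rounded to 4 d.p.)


Formula: V = N * log2(η), where N = N1 + N2 and η = η1 + η2
η = 11 + 44 = 55
N = 78 + 243 = 321
log2(55) ≈ 5.7814
V = 321 * 5.7814 = 1855.83

1855.83


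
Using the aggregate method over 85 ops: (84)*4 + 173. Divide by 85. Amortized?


Formula: Amortized cost = Total cost / Operations
Total cost = (84 * 4) + (1 * 173)
Total cost = 336 + 173 = 509
Amortized = 509 / 85 = 5.9882

5.9882


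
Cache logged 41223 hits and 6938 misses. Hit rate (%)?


Formula: hit rate = hits / (hits + misses) * 100
hit rate = 41223 / (41223 + 6938) * 100
hit rate = 41223 / 48161 * 100
hit rate = 85.59%

85.59%


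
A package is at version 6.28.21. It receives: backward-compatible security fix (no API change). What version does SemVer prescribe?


Current: 6.28.21
Change category: 'backward-compatible security fix (no API change)' → patch bump
SemVer rule: patch bump → increment PATCH (MAJOR and MINOR unchanged)
New: 6.28.22

6.28.22


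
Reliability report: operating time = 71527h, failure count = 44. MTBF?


Formula: MTBF = Total operating time / Number of failures
MTBF = 71527 / 44
MTBF = 1625.61 hours

1625.61 hours


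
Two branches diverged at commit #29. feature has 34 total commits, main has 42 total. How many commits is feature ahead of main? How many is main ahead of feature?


Common ancestor: commit #29
feature commits after divergence: 34 - 29 = 5
main commits after divergence: 42 - 29 = 13
feature is 5 commits ahead of main
main is 13 commits ahead of feature

feature ahead: 5, main ahead: 13


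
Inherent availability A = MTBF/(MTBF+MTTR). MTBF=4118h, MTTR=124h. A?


Availability = MTBF / (MTBF + MTTR)
Availability = 4118 / (4118 + 124)
Availability = 4118 / 4242
Availability = 97.0769%

97.0769%


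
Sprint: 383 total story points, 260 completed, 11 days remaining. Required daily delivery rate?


Formula: Required rate = Remaining points / Days left
Remaining = 383 - 260 = 123 points
Required rate = 123 / 11 = 11.18 points/day

11.18 points/day


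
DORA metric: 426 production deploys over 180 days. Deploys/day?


Formula: deployments per day = releases / days
= 426 / 180
= 2.367 deploys/day
(equivalently, 16.57 deploys/week)

2.367 deploys/day


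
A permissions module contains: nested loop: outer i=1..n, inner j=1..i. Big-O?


Reasoning: triangle: n(n+1)/2 ~ n^2/2
Complexity: O(n^2)

O(n^2)


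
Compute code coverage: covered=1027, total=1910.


Coverage = covered / total * 100
Coverage = 1027 / 1910 * 100
Coverage = 53.77%

53.77%


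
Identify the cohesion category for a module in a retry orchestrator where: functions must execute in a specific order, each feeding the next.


Reasoning: Output of one is input to next
Type: Sequential cohesion

Sequential cohesion


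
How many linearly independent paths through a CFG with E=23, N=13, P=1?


Formula: V(G) = E - N + 2P
V(G) = 23 - 13 + 2*1
V(G) = 10 + 2
V(G) = 12

12


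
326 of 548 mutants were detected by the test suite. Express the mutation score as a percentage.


Mutation score = killed / total * 100
Mutation score = 326 / 548 * 100
Mutation score = 59.49%

59.49%


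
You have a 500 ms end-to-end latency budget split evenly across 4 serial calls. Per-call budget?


Formula: per_stage = total_budget / stages
per_stage = 500 / 4
per_stage = 125.0 ms

125.0 ms


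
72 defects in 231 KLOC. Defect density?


Defect density = defects / KLOC
Defect density = 72 / 231
Defect density = 0.312 defects/KLOC

0.312 defects/KLOC


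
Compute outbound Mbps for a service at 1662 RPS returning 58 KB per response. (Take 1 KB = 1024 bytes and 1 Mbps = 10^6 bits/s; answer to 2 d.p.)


Formula: Mbps = payload_bytes * RPS * 8 / 1e6
Payload per request = 58 KB = 58 * 1024 = 59392 bytes
Total bytes/sec = 59392 * 1662 = 98709504
Total bits/sec = 98709504 * 8 = 789676032
Mbps = 789676032 / 1e6 = 789.68

789.68 Mbps


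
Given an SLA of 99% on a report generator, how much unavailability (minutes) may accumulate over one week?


Formula: allowed downtime = period * (100 - SLA) / 100
Period (week) = 10080 minutes
Unavailability fraction = (100 - 99.0) / 100
Allowed downtime = 10080 * (100 - 99.0) / 100
Allowed downtime = 100.8 minutes

100.8 minutes


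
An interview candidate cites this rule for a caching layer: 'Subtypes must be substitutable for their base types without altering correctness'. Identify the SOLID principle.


This describes the Liskov Substitution Principle (LSP)

Liskov Substitution Principle (LSP)


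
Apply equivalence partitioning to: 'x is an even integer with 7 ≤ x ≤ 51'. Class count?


Constraint: even integers in [7, 51]
Class 1: x < 7 — out-of-range invalid
Class 2: x in [7,51] but odd — wrong type invalid
Class 3: x in [7,51] and even — valid
Class 4: x > 51 — out-of-range invalid
Total equivalence classes: 4

4 equivalence classes


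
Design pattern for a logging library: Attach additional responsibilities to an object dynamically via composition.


This matches the Decorator pattern

Decorator


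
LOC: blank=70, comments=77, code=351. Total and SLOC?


Total LOC = blank + comment + code
Total LOC = 70 + 77 + 351 = 498
SLOC (source only) = code = 351

Total LOC: 498, SLOC: 351


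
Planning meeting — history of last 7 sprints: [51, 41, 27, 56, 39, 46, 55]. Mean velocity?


Formula: Avg velocity = Total points / Number of sprints
Points: [51, 41, 27, 56, 39, 46, 55]
Sum = 51 + 41 + 27 + 56 + 39 + 46 + 55 = 315
Avg velocity = 315 / 7 = 45.0 points/sprint

45.0 points/sprint


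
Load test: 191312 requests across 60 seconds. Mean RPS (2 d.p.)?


Formula: throughput = requests / seconds
throughput = 191312 / 60
throughput = 3188.53 requests/second

3188.53 requests/second


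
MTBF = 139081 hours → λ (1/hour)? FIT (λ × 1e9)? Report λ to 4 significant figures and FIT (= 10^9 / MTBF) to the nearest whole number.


Formula: λ = 1 / MTBF; FIT = λ × 1e9 = 1e9 / MTBF
λ = 1 / 139081 ≈ 7.190e-06 failures/hour
FIT = 1e9 / 139081 ≈ 7190 failures per 1e9 hours (nearest whole number)

λ = 7.190e-06 /h, FIT = 7190


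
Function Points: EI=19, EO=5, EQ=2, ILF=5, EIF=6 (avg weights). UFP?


UFP = EI*4 + EO*5 + EQ*4 + ILF*10 + EIF*7
UFP = 19*4 + 5*5 + 2*4 + 5*10 + 6*7
UFP = 76 + 25 + 8 + 50 + 42
UFP = 201

201


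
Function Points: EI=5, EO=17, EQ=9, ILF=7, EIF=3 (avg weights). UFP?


UFP = EI*4 + EO*5 + EQ*4 + ILF*10 + EIF*7
UFP = 5*4 + 17*5 + 9*4 + 7*10 + 3*7
UFP = 20 + 85 + 36 + 70 + 21
UFP = 232

232


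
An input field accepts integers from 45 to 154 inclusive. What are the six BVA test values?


Range: [45, 154]
Boundaries: just below min, min, min+1, max-1, max, just above max
Values: [44, 45, 46, 153, 154, 155]

[44, 45, 46, 153, 154, 155]


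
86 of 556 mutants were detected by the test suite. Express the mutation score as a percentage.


Mutation score = killed / total * 100
Mutation score = 86 / 556 * 100
Mutation score = 15.47%

15.47%


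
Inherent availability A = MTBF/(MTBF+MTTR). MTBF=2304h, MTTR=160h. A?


Availability = MTBF / (MTBF + MTTR)
Availability = 2304 / (2304 + 160)
Availability = 2304 / 2464
Availability = 93.5065%

93.5065%


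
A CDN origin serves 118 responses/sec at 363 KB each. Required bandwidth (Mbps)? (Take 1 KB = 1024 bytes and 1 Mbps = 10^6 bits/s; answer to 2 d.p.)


Formula: Mbps = payload_bytes * RPS * 8 / 1e6
Payload per request = 363 KB = 363 * 1024 = 371712 bytes
Total bytes/sec = 371712 * 118 = 43862016
Total bits/sec = 43862016 * 8 = 350896128
Mbps = 350896128 / 1e6 = 350.9

350.9 Mbps


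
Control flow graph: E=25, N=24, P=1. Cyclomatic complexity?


Formula: V(G) = E - N + 2P
V(G) = 25 - 24 + 2*1
V(G) = 1 + 2
V(G) = 3

3


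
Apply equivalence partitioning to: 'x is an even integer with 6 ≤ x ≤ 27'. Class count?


Constraint: even integers in [6, 27]
Class 1: x < 6 — out-of-range invalid
Class 2: x in [6,27] but odd — wrong type invalid
Class 3: x in [6,27] and even — valid
Class 4: x > 27 — out-of-range invalid
Total equivalence classes: 4

4 equivalence classes


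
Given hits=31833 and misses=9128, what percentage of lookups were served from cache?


Formula: hit rate = hits / (hits + misses) * 100
hit rate = 31833 / (31833 + 9128) * 100
hit rate = 31833 / 40961 * 100
hit rate = 77.72%

77.72%


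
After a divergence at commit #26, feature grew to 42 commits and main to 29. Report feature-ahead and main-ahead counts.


Common ancestor: commit #26
feature commits after divergence: 42 - 26 = 16
main commits after divergence: 29 - 26 = 3
feature is 16 commits ahead of main
main is 3 commits ahead of feature

feature ahead: 16, main ahead: 3


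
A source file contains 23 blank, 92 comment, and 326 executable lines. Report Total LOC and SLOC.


Total LOC = blank + comment + code
Total LOC = 23 + 92 + 326 = 441
SLOC (source only) = code = 326

Total LOC: 441, SLOC: 326


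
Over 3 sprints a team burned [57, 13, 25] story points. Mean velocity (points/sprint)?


Formula: Avg velocity = Total points / Number of sprints
Points: [57, 13, 25]
Sum = 57 + 13 + 25 = 95
Avg velocity = 95 / 3 = 31.67 points/sprint

31.67 points/sprint


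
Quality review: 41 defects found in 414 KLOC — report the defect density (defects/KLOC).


Defect density = defects / KLOC
Defect density = 41 / 414
Defect density = 0.099 defects/KLOC

0.099 defects/KLOC


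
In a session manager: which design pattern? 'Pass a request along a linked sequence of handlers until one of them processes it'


This matches the Chain of Responsibility pattern

Chain of Responsibility


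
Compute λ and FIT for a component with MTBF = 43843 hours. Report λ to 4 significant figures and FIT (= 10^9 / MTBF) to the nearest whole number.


Formula: λ = 1 / MTBF; FIT = λ × 1e9 = 1e9 / MTBF
λ = 1 / 43843 ≈ 2.281e-05 failures/hour
FIT = 1e9 / 43843 ≈ 22809 failures per 1e9 hours (nearest whole number)

λ = 2.281e-05 /h, FIT = 22809


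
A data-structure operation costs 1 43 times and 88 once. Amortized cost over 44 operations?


Formula: Amortized cost = Total cost / Operations
Total cost = (43 * 1) + (1 * 88)
Total cost = 43 + 88 = 131
Amortized = 131 / 44 = 2.9773

2.9773


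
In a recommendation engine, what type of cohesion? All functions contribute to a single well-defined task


Reasoning: Best: single purpose
Type: Functional cohesion

Functional cohesion


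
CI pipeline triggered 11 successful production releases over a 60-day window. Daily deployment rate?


Formula: deployments per day = releases / days
= 11 / 60
= 0.183 deploys/day
(equivalently, 1.28 deploys/week)

0.183 deploys/day


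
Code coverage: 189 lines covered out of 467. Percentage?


Coverage = covered / total * 100
Coverage = 189 / 467 * 100
Coverage = 40.47%

40.47%


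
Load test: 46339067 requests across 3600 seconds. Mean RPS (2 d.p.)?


Formula: throughput = requests / seconds
throughput = 46339067 / 3600
throughput = 12871.96 requests/second

12871.96 requests/second


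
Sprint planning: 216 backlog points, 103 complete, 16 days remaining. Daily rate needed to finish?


Formula: Required rate = Remaining points / Days left
Remaining = 216 - 103 = 113 points
Required rate = 113 / 16 = 7.06 points/day

7.06 points/day


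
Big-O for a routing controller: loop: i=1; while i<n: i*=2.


Reasoning: i doubles each step so iterations are log2(n)
Complexity: O(log n)

O(log n)


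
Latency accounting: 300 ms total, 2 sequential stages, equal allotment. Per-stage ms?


Formula: per_stage = total_budget / stages
per_stage = 300 / 2
per_stage = 150.0 ms

150.0 ms


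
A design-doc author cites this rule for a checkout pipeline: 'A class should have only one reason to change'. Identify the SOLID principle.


This describes the Single Responsibility Principle (SRP)

Single Responsibility Principle (SRP)


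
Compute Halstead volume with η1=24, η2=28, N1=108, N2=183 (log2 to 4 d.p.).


Formula: V = N * log2(η), where N = N1 + N2 and η = η1 + η2
η = 24 + 28 = 52
N = 108 + 183 = 291
log2(52) ≈ 5.7004
V = 291 * 5.7004 = 1658.82

1658.82


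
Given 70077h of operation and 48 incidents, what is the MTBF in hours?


Formula: MTBF = Total operating time / Number of failures
MTBF = 70077 / 48
MTBF = 1459.94 hours

1459.94 hours


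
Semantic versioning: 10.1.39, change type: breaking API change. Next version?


Current: 10.1.39
Change category: 'breaking API change' → major bump
SemVer rule: major bump → increment MAJOR, reset MINOR and PATCH to 0
New: 11.0.0

11.0.0


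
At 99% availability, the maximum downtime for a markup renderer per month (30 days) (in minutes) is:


Formula: allowed downtime = period * (100 - SLA) / 100
Period (month (30 days)) = 43200 minutes
Unavailability fraction = (100 - 99.0) / 100
Allowed downtime = 43200 * (100 - 99.0) / 100
Allowed downtime = 432.0 minutes

432.0 minutes
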